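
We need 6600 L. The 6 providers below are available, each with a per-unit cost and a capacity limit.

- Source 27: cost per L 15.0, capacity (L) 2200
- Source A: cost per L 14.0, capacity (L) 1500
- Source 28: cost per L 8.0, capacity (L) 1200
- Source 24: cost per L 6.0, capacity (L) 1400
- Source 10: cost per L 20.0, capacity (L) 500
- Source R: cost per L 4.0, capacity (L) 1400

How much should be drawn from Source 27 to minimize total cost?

Use providers in increasing cost order.
Source R (4.0): use full 1400 → 5200 L to go.
Source 24 at 6.0: take all 1400 L → 3800 still needed.
Source 28 at 8.0: take all 1200 L → 2600 still needed.
Source A (14.0): use full 1500 → 1100 L to go.
Source 27 at 15.0: take 1100 of its 2200 → requirement met.
Source 10: unused.

1100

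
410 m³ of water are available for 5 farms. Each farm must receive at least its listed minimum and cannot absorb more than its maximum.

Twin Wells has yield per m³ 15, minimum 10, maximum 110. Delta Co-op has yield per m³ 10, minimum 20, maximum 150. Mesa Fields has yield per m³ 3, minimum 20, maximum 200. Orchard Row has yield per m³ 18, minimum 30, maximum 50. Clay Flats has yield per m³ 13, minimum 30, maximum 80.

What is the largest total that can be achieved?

Meeting every minimum uses 10+20+20+30+30 = 110 m³, leaving 300.
Highest yield per m³ first: Orchard Row 18 > Twin Wells 15 > Clay Flats 13 > Delta Co-op 10 > Mesa Fields 3.
Orchard Row: +20 to 50 (cap) — 280 left.
Twin Wells takes 100 more to reach its cap of 110 — 180 left.
Give Clay Flats 50 more to hit its cap of 80 — 130 left.
Delta Co-op takes 130 more to reach its cap of 150 — 0 left.
Total = 15×110 + 10×150 + 3×20 + 18×50 + 13×80 = 5150.

5150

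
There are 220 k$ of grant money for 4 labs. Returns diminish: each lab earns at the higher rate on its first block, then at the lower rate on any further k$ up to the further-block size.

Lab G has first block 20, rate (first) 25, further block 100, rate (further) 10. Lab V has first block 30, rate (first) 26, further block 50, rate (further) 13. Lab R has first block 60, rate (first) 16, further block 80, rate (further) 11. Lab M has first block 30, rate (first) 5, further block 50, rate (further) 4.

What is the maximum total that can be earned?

Rank every tier by rate: Lab V/tier1 26 > Lab G/tier1 25 > Lab R/tier1 16 > Lab V/tier2 13 > Lab R/tier2 11 > Lab G/tier2 10 > Lab M/tier1 5 > Lab M/tier2 4.
Lab V tier1 at 26: fill all 30 ; 190 left.
Fill Lab G tier1 block (20 at 25) ; 170 left.
Lab R tier1 at 16: fill all 60 ; 110 left.
Lab V tier2 at 13: fill all 50 ; 60 left.
Lab R tier2 at 11: only 60 left, fill 60.
Total = 26×30 + 25×20 + 16×60 + 13×50 + 11×60 = 3550.

3550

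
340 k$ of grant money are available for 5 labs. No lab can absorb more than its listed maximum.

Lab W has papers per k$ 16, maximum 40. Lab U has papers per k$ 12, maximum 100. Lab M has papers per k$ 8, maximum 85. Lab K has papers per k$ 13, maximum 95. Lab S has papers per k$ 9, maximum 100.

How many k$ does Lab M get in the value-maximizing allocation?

Order the labs by papers per k$: Lab W 16 > Lab K 13 > Lab U 12 > Lab S 9 > Lab M 8.
Lab W takes 40 to reach its cap of 40 — 300 left.
Give Lab K 95 to hit its cap of 95 — 205 left.
Give Lab U 100 to hit its cap of 100 — 105 left.
Give Lab S 100 to hit its cap of 100 — 5 left.
Lab M: +5 (room for 85) → 5. Pool exhausted.

5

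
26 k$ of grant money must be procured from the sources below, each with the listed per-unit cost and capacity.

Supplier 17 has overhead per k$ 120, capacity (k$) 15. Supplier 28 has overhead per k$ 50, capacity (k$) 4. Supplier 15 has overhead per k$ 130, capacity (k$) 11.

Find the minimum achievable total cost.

2910

Use sources in increasing cost order.
Take 4 from Supplier 28 at 50 → need 22 more.
Supplier 17 (120): use full 15 → 7 k$ to go.
Take 7 from Supplier 15 at 130 to finish.
Cost = 4×50 + 15×120 + 7×130 = 2910.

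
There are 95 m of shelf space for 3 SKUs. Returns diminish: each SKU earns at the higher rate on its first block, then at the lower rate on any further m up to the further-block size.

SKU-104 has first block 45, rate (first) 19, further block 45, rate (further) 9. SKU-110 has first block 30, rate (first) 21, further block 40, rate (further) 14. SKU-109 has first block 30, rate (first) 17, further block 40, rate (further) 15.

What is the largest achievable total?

1825

Treat each block as its own option and order by rate: SKU-110/first 21 > SKU-104/first 19 > SKU-109/first 17 > SKU-109/second 15 > SKU-110/second 14 > SKU-104/second 9.
SKU-110 first at 21: fill all 30 — 65 left.
SKU-104 first at 19: fill all 45 — 20 left.
SKU-109/first: +20 of 30 at 17; pool empty.
Total = 21×30 + 19×45 + 17×20 = 1825.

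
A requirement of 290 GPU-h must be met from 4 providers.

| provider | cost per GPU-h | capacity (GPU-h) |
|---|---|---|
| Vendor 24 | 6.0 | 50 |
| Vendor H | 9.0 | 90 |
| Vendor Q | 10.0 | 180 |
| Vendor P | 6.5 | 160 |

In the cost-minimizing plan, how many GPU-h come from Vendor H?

80

Fill from the cheapest provider first.
Vendor 24 at 6.0: take all 50 GPU-h → 240 still needed.
Take 160 from Vendor P at 6.5 → need 80 more.
Vendor H (9.0): take the remaining 80 → done.
Vendor Q: unused.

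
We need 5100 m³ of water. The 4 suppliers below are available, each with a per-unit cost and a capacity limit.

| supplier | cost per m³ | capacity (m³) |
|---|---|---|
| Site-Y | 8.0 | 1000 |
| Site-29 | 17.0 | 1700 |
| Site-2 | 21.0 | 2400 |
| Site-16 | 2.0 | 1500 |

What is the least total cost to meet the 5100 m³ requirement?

Cheapest first:
Site-16 at 2.0: take all 1500 m³ ; 3600 still needed.
Take 1000 from Site-Y at 8.0 ; need 2600 more.
Take 1700 from Site-29 at 17.0 ; need 900 more.
Take 900 from Site-2 at 21.0 to finish.
Cost = 1500×2.0 + 1000×8.0 + 1700×17.0 + 900×21.0 = 58800.

58800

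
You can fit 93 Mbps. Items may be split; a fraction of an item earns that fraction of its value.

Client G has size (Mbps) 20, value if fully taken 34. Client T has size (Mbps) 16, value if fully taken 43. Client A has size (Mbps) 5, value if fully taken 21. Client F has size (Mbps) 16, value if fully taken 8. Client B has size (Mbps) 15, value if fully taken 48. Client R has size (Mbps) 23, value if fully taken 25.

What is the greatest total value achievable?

178

Rank by value-to-size ratio: Client A 21/5≈4.2, Client B 48/15≈3.2, Client T 43/16≈2.69, Client G 34/20≈1.7, Client R 25/23≈1.09, Client F 8/16≈0.5.
All 5 Mbps of Client A fit (value 21) → 88 remain.
All 15 Mbps of Client B fit (value 48) → 73 remain.
Client T: take in full, 16 Mbps for value 43 → 57 left.
All 20 Mbps of Client G fit (value 34) → 37 remain.
Take all of Client R (23 Mbps, value 25) → 14 Mbps left.
Fill the last 14 Mbps with part of Client F: 14/16 of it earns 7.
Total value = 178.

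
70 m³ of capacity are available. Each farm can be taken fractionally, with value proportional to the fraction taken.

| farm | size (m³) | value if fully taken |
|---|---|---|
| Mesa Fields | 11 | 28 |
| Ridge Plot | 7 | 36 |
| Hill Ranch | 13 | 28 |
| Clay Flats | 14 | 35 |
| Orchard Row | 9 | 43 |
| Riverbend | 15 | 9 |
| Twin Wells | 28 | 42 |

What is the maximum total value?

194

Best value per unit of size first: Ridge Plot 36/7≈5.14, Orchard Row 43/9≈4.78, Mesa Fields 28/11≈2.55, Clay Flats 35/14≈2.5, Hill Ranch 28/13≈2.15, Twin Wells 42/28≈1.5, Riverbend 9/15≈0.6.
Take all of Ridge Plot (7 m³, value 36) — 63 m³ left.
Take all of Orchard Row (9 m³, value 43) — 54 m³ left.
Take all of Mesa Fields (11 m³, value 28) — 43 m³ left.
Clay Flats: take in full, 14 m³ for value 35 — 29 left.
All 13 m³ of Hill Ranch fit (value 28) — 16 remain.
16 m³ left: a 16/28 share of Twin Wells gives 42×16/28 = 24.
Total value = 194.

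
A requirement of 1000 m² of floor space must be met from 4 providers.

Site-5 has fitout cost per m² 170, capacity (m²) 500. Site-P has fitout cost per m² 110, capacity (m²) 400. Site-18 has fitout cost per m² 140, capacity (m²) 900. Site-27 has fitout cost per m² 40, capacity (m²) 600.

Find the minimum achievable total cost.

68000

Fill from the cheapest provider first.
Site-27 at 40: take all 600 m² — 400 still needed.
Take 400 from Site-P at 110 — need 0 more.
Site-18, Site-5: unused.
Cost = 600×40 + 400×110 = 68000.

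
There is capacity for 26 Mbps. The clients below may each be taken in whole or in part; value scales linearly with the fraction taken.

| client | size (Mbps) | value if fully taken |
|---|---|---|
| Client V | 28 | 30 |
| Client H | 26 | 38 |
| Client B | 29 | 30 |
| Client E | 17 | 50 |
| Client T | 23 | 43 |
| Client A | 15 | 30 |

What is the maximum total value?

68

Rank by value-to-size ratio: Client E 50/17≈2.94, Client A 30/15≈2, Client T 43/23≈1.87, Client H 38/26≈1.46, Client V 30/28≈1.07, Client B 30/29≈1.03.
All 17 Mbps of Client E fit (value 50) — 9 remain.
9 Mbps left: a 9/15 share of Client A gives 30×9/15 = 18.
Total value = 68.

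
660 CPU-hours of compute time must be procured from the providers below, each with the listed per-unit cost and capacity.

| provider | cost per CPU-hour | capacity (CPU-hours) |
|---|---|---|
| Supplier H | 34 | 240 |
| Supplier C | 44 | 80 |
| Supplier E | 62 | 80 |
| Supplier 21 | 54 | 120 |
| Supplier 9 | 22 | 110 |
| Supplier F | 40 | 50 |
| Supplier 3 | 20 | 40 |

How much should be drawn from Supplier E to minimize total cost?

Fill from the cheapest provider first.
Supplier 3 at 20: take all 40 CPU-hours — 620 still needed.
Supplier 9 at 22: take all 110 CPU-hours — 510 still needed.
Supplier H at 34: take all 240 CPU-hours — 270 still needed.
Supplier F (40): use full 50 — 220 CPU-hours to go.
Supplier C (44): use full 80 — 140 CPU-hours to go.
Take 120 from Supplier 21 at 54 — need 20 more.
Supplier E (62): take the remaining 20 — done.

20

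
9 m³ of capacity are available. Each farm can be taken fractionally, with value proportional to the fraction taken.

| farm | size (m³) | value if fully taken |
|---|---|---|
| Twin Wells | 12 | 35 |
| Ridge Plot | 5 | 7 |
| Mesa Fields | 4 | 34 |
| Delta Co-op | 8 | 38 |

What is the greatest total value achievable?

Rank by value-to-size ratio: Mesa Fields 34/4≈8.5, Delta Co-op 38/8≈4.75, Twin Wells 35/12≈2.92, Ridge Plot 7/5≈1.4.
Take all of Mesa Fields (4 m³, value 34) — 5 m³ left.
5 m³ left: a 5/8 share of Delta Co-op gives 38×5/8 = 23.75.
Total value = 57.75.

57.75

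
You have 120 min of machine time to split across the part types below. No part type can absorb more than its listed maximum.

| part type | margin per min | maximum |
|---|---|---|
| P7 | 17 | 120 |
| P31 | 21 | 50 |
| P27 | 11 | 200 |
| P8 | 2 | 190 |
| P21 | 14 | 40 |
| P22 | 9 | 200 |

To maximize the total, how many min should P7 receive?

Highest margin per min first: P31 21 > P7 17 > P21 14 > P27 11 > P22 9 > P8 2.
Give P31 50 to hit its cap of 50 → 70 left.
P7: +70 (room for 120) → 70. Pool exhausted.

70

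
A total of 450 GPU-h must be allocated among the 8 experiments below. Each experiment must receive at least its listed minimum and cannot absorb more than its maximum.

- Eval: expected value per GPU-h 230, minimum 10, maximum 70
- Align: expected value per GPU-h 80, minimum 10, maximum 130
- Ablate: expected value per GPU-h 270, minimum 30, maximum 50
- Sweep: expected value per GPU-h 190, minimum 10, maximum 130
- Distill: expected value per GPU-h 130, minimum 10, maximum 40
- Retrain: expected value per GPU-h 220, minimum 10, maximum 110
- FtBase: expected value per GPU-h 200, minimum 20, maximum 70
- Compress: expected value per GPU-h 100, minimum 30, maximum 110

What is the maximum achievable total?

Meeting every minimum uses 10+10+30+10+10+10+20+30 = 130 GPU-h, leaving 320.
Highest expected value per GPU-h first: Ablate 270 > Eval 230 > Retrain 220 > FtBase 200 > Sweep 190 > Distill 130 > Compress 100 > Align 80.
Ablate takes 20 more to reach its cap of 50 — 300 left.
Eval takes 60 more to reach its cap of 70 — 240 left.
Retrain: +100 to 110 (cap) — 140 left.
FtBase: +50 to 70 (cap) — 90 left.
Sweep has room for 120 more but only 90 remain, so it gets 100.
Total = 230×70 + 80×10 + 270×50 + 190×100 + 130×10 + 220×110 + 200×70 + 100×30 = 91900.

91900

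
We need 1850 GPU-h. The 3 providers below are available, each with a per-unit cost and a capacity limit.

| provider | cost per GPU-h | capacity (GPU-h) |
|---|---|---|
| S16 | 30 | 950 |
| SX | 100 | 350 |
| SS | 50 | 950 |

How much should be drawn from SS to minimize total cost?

900

Cheapest first:
S16 (30): use full 950 → 900 GPU-h to go.
SS (50): take the remaining 900 → done.
SX: unused.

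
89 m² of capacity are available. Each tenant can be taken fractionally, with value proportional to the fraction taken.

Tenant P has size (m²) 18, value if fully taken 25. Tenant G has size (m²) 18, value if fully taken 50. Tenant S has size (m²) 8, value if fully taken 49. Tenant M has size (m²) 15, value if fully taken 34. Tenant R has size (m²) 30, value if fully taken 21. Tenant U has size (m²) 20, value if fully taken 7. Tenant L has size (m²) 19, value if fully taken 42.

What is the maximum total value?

Rank by value-to-size ratio: Tenant S 49/8≈6.12, Tenant G 50/18≈2.78, Tenant M 34/15≈2.27, Tenant L 42/19≈2.21, Tenant P 25/18≈1.39, Tenant R 21/30≈0.7, Tenant U 7/20≈0.35.
Tenant S: take in full, 8 m² for value 49 ; 81 left.
Take all of Tenant G (18 m², value 50) ; 63 m² left.
All 15 m² of Tenant M fit (value 34) ; 48 remain.
All 19 m² of Tenant L fit (value 42) ; 29 remain.
All 18 m² of Tenant P fit (value 25) ; 11 remain.
Fill the last 11 m² with part of Tenant R: 11/30 of it earns 7.7.
Total value = 207.7.

207.7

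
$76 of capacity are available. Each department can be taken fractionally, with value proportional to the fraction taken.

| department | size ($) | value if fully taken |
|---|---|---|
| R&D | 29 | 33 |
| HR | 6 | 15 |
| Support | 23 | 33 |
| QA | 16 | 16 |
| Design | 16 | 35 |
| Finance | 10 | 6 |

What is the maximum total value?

118

Best value per unit of size first: HR 15/6≈2.5, Design 35/16≈2.19, Support 33/23≈1.43, R&D 33/29≈1.14, QA 16/16≈1, Finance 6/10≈0.6.
All 6 $ of HR fit (value 15) ; 70 remain.
Take all of Design (16 $, value 35) ; 54 $ left.
Support: take in full, 23 $ for value 33 ; 31 left.
All 29 $ of R&D fit (value 33) ; 2 remain.
Only 2 $ remain; take 2/16 of QA for value 16×2/16 = 2.
Total value = 118.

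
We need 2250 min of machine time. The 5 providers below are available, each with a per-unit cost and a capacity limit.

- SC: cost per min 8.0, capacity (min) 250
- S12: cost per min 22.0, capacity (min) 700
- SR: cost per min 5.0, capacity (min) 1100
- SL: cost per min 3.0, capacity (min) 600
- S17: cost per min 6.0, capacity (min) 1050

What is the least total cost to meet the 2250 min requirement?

Fill from the cheapest provider first.
SL at 3.0: take all 600 min → 1650 still needed.
SR (5.0): use full 1100 → 550 min to go.
S17 (6.0): take the remaining 550 → done.
SC, S12: unused.
Cost = 600×3.0 + 1100×5.0 + 550×6.0 = 10600.

10600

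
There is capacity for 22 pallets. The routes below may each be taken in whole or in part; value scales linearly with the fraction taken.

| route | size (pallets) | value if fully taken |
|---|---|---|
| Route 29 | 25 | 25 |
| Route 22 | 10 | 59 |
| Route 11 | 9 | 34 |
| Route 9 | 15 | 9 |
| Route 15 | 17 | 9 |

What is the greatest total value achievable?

96

Rank by value-to-size ratio: Route 22 59/10≈5.9, Route 11 34/9≈3.78, Route 29 25/25≈1, Route 9 9/15≈0.6, Route 15 9/17≈0.529.
All 10 pallets of Route 22 fit (value 59) → 12 remain.
Take all of Route 11 (9 pallets, value 34) → 3 pallets left.
3 pallets left: a 3/25 share of Route 29 gives 25×3/25 = 3.
Total value = 96.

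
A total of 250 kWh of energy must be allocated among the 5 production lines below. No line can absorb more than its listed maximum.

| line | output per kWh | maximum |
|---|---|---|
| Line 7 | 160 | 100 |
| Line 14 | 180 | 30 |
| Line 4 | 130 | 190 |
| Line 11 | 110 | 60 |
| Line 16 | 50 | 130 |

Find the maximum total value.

37000

Rank by output per kWh: Line 14 180 > Line 7 160 > Line 4 130 > Line 11 110 > Line 16 50.
Line 14: +30 to 30 (cap) — 220 left.
Line 7: +100 to 100 (cap) — 120 left.
Line 4: +120 (room for 190) → 120. Pool exhausted.
Total = 160×100 + 180×30 + 130×120 = 37000.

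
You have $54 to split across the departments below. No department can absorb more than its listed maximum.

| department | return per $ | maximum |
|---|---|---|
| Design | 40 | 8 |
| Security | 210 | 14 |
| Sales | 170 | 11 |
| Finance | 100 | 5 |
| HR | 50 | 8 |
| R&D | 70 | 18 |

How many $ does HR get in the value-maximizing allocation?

6

Rank by return per $: Security 210 > Sales 170 > Finance 100 > R&D 70 > HR 50 > Design 40.
Security takes 14 to reach its cap of 14 ; 40 left.
Sales: +11 to 11 (cap) ; 29 left.
Give Finance 5 to hit its cap of 5 ; 24 left.
Give R&D 18 to hit its cap of 18 ; 6 left.
HR: +6 (room for 8) → 6. Pool exhausted.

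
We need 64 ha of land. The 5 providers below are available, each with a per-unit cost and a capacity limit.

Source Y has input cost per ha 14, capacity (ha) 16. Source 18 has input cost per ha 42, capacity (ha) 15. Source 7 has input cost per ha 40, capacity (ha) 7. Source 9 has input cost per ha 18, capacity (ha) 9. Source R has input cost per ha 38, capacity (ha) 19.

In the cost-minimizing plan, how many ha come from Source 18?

Cheapest first:
Source Y at 14: take all 16 ha → 48 still needed.
Source 9 (18): use full 9 → 39 ha to go.
Source R at 38: take all 19 ha → 20 still needed.
Take 7 from Source 7 at 40 → need 13 more.
Source 18 at 42: take 13 of its 15 → requirement met.

13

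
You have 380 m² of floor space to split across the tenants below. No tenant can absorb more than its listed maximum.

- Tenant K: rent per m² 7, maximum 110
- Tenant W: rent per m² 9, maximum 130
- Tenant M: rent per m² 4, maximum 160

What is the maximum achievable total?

2500

Order the tenants by rent per m²: Tenant W 9 > Tenant K 7 > Tenant M 4.
Tenant W: +130 to 130 (cap) → 250 left.
Tenant K takes 110 to reach its cap of 110 → 140 left.
Tenant M: +140 (room for 160) → 140. Pool exhausted.
Total = 7×110 + 9×130 + 4×140 = 2500.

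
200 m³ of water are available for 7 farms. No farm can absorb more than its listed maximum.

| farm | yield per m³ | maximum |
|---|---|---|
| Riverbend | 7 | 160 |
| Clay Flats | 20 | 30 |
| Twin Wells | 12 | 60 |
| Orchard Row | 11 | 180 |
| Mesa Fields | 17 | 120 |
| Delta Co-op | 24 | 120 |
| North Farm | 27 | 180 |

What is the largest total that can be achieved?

Order the farms by yield per m³: North Farm 27 > Delta Co-op 24 > Clay Flats 20 > Mesa Fields 17 > Twin Wells 12 > Orchard Row 11 > Riverbend 7.
North Farm: +180 to 180 (cap) — 20 left.
Delta Co-op has room for 120 but only 20 remain, so it gets 20.
Total = 24×20 + 27×180 = 5340.

5340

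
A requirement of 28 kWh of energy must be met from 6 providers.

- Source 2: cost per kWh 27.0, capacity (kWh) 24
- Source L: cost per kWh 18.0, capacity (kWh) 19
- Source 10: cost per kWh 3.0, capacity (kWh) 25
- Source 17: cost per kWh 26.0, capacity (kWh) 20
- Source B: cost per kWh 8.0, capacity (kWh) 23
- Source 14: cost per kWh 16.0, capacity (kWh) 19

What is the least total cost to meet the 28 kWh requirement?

Cheapest first:
Take 25 from Source 10 at 3.0 → need 3 more.
Source B at 8.0: take 3 of its 23 → requirement met.
Source 14, Source L, Source 17, Source 2: unused.
Cost = 25×3.0 + 3×8.0 = 99.

99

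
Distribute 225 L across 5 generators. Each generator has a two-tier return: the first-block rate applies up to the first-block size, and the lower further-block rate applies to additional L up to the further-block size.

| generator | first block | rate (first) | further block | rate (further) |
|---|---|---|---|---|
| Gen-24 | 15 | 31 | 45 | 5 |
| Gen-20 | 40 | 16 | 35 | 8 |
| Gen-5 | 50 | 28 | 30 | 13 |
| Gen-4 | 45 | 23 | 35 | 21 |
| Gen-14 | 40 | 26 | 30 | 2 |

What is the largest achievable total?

5315

Order all 10 blocks by rate: Gen-24/first 31 > Gen-5/first 28 > Gen-14/first 26 > Gen-4/first 23 > Gen-4/second 21 > Gen-20/first 16 > Gen-5/second 13 > Gen-20/second 8 > Gen-24/second 5 > Gen-14/second 2.
Gen-24/first (31): +15 — 210 left.
Gen-5 first at 28: fill all 50 — 160 left.
Gen-14 first at 26: fill all 40 — 120 left.
Fill Gen-4 first block (45 at 23) — 75 left.
Gen-4 second at 21: fill all 35 — 40 left.
Fill Gen-20 first block (40 at 16) — 0 left.
Total = 31×15 + 28×50 + 26×40 + 23×45 + 21×35 + 16×40 = 5315.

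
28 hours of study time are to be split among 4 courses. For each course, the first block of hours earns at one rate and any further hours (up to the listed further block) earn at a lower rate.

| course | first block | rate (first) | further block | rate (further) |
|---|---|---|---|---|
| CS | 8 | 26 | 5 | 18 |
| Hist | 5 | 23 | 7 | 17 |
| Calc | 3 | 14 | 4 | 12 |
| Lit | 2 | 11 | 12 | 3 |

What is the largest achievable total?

Rank every tier by rate: CS/tier1 26 > Hist/tier1 23 > CS/tier2 18 > Hist/tier2 17 > Calc/tier1 14 > Calc/tier2 12 > Lit/tier1 11 > Lit/tier2 3.
Fill CS tier1 block (8 at 26) → 20 left.
Fill Hist tier1 block (5 at 23) → 15 left.
CS/tier2 (18): +5 → 10 left.
Hist tier2 at 17: fill all 7 → 3 left.
Calc/tier1 (14): +3 → 0 left.
Total = 26×8 + 23×5 + 18×5 + 17×7 + 14×3 = 574.

574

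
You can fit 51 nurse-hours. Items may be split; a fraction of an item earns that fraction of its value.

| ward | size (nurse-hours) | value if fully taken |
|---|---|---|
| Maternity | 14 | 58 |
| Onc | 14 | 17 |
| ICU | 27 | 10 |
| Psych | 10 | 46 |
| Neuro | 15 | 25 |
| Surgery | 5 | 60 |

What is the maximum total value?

197.5

Best value per unit of size first: Surgery 60/5≈12, Psych 46/10≈4.6, Maternity 58/14≈4.14, Neuro 25/15≈1.67, Onc 17/14≈1.21, ICU 10/27≈0.37.
All 5 nurse-hours of Surgery fit (value 60) — 46 remain.
All 10 nurse-hours of Psych fit (value 46) — 36 remain.
Maternity: take in full, 14 nurse-hours for value 58 — 22 left.
Take all of Neuro (15 nurse-hours, value 25) — 7 nurse-hours left.
Fill the last 7 nurse-hours with part of Onc: 7/14 of it earns 8.5.
Total value = 197.5.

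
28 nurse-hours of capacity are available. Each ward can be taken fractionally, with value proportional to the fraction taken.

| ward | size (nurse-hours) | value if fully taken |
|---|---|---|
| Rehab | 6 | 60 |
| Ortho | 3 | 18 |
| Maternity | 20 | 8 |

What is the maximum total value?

85.6

Sort by value density: Rehab 60/6≈10, Ortho 18/3≈6, Maternity 8/20≈0.4.
Rehab: take in full, 6 nurse-hours for value 60 → 22 left.
Ortho: take in full, 3 nurse-hours for value 18 → 19 left.
Only 19 nurse-hours remain; take 19/20 of Maternity for value 8×19/20 = 7.6.
Total value = 85.6.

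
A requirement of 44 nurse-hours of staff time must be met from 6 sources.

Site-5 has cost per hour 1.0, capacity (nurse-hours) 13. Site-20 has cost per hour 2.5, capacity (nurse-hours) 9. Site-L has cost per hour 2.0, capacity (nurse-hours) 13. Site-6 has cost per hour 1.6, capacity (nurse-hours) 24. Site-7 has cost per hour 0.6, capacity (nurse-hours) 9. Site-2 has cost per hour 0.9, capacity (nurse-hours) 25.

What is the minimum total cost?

37.9

Use sources in increasing cost order.
Site-7 (0.6): use full 9 ; 35 nurse-hours to go.
Take 25 from Site-2 at 0.9 ; need 10 more.
Site-5 (1.0): take the remaining 10 ; done.
Site-6, Site-L, Site-20: unused.
Cost = 9×0.6 + 25×0.9 + 10×1.0 = 37.9.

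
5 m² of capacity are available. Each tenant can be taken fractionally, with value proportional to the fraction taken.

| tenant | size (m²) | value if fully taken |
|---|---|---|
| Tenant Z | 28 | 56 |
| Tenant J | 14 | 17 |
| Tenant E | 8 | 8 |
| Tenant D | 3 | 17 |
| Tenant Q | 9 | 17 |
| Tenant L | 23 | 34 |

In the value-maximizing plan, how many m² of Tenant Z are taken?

Sort by value density: Tenant D 17/3≈5.67, Tenant Z 56/28≈2, Tenant Q 17/9≈1.89, Tenant L 34/23≈1.48, Tenant J 17/14≈1.21, Tenant E 8/8≈1.
Tenant D: take in full, 3 m² for value 17 → 2 left.
Only 2 m² remain; take 2/28 of Tenant Z for value 56×2/28 = 4.

2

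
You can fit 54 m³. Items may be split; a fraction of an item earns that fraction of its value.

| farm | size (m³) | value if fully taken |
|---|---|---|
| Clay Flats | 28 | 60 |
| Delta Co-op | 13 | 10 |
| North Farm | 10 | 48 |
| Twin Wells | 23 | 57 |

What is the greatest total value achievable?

150

Rank by value-to-size ratio: North Farm 48/10≈4.8, Twin Wells 57/23≈2.48, Clay Flats 60/28≈2.14, Delta Co-op 10/13≈0.769.
Take all of North Farm (10 m³, value 48) ; 44 m³ left.
All 23 m³ of Twin Wells fit (value 57) ; 21 remain.
Fill the last 21 m³ with part of Clay Flats: 21/28 of it earns 45.
Total value = 150.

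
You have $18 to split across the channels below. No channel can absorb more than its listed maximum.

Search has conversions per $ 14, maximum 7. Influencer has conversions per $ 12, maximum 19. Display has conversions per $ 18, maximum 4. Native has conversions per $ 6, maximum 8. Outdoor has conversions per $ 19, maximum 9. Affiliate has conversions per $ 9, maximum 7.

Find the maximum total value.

313

Highest conversions per $ first: Outdoor 19 > Display 18 > Search 14 > Influencer 12 > Affiliate 9 > Native 6.
Outdoor: +9 to 9 (cap) — 9 left.
Give Display 4 to hit its cap of 4 — 5 left.
Only 5 left; Search takes them to reach 5.
Total = 14×5 + 18×4 + 19×9 = 313.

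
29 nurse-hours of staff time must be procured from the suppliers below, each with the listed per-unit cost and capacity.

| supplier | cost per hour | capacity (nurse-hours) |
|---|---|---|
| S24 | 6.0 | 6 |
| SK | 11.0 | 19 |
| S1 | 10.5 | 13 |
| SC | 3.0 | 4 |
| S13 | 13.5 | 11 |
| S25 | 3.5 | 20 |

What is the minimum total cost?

112

Cheapest first:
SC (3.0): use full 4 — 25 nurse-hours to go.
Take 20 from S25 at 3.5 — need 5 more.
S24 at 6.0: take 5 of its 6 — requirement met.
S1, SK, S13: unused.
Cost = 4×3.0 + 20×3.5 + 5×6.0 = 112.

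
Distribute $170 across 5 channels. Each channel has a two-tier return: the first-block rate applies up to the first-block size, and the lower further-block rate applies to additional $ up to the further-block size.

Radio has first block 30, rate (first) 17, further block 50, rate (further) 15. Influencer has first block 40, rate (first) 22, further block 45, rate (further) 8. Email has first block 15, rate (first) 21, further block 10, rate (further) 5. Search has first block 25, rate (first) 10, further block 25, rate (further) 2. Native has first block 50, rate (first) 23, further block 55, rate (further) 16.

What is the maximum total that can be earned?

Treat each block as its own option and order by rate: Native/T1 23 > Influencer/T1 22 > Email/T1 21 > Radio/T1 17 > Native/T2 16 > Radio/T2 15 > Search/T1 10 > Influencer/T2 8 > Email/T2 5 > Search/T2 2.
Native T1 at 23: fill all 50 — 120 left.
Influencer T1 at 22: fill all 40 — 80 left.
Email T1 at 21: fill all 15 — 65 left.
Radio T1 at 17: fill all 30 — 35 left.
Native T2 at 16: only 35 left, fill 35.
Total = 23×50 + 22×40 + 21×15 + 17×30 + 16×35 = 3415.

3415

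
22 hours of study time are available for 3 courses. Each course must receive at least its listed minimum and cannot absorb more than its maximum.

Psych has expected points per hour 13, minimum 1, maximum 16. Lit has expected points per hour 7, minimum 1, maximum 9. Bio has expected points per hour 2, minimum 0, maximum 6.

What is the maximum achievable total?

Meeting every minimum uses 1+1+0 = 2 hours, leaving 20.
Order the courses by expected points per hour: Psych 13 > Lit 7 > Bio 2.
Psych takes 15 more to reach its cap of 16 ; 5 left.
Lit: +5 (room for 8) → 6. Pool exhausted.
Total = 13×16 + 7×6 = 250.

250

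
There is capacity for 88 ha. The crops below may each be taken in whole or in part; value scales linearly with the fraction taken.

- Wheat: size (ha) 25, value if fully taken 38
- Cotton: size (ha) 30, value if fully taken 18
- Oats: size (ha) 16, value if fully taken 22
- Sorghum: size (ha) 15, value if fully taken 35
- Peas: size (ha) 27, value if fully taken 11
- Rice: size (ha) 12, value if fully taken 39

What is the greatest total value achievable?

146

Rank by value-to-size ratio: Rice 39/12≈3.25, Sorghum 35/15≈2.33, Wheat 38/25≈1.52, Oats 22/16≈1.38, Cotton 18/30≈0.6, Peas 11/27≈0.407.
Rice: take in full, 12 ha for value 39 → 76 left.
All 15 ha of Sorghum fit (value 35) → 61 remain.
Take all of Wheat (25 ha, value 38) → 36 ha left.
Take all of Oats (16 ha, value 22) → 20 ha left.
Only 20 ha remain; take 20/30 of Cotton for value 18×20/30 = 12.
Total value = 146.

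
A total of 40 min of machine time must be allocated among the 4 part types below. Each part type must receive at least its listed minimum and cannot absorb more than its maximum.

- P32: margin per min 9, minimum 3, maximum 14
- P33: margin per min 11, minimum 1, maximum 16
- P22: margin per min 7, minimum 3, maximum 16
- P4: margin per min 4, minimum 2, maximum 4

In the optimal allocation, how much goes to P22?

8

Meeting every minimum uses 3+1+3+2 = 9 min, leaving 31.
Order the part types by margin per min: P33 11 > P32 9 > P22 7 > P4 4.
Give P33 15 more to hit its cap of 16 → 16 left.
P32: +11 to 14 (cap) → 5 left.
P22 has room for 13 more but only 5 remain, so it gets 8.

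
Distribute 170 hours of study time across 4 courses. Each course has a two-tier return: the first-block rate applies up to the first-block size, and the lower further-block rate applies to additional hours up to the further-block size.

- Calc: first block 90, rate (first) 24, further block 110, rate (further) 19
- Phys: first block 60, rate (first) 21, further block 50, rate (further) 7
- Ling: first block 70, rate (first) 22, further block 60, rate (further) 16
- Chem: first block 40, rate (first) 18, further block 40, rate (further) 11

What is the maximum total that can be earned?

Order all 8 blocks by rate: Calc/first 24 > Ling/first 22 > Phys/first 21 > Calc/second 19 > Chem/first 18 > Ling/second 16 > Chem/second 11 > Phys/second 7.
Calc/first (24): +90 — 80 left.
Fill Ling first block (70 at 22) — 10 left.
10 remain; put them into Phys first at 21.
Total = 24×90 + 22×70 + 21×10 = 3910.

3910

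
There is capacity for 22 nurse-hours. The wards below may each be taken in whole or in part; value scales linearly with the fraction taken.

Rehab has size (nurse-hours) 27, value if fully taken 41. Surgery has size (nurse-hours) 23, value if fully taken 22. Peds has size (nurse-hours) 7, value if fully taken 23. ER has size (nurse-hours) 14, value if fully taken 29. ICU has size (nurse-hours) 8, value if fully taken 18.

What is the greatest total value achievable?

55.5

Best value per unit of size first: Peds 23/7≈3.29, ICU 18/8≈2.25, ER 29/14≈2.07, Rehab 41/27≈1.52, Surgery 22/23≈0.957.
Take all of Peds (7 nurse-hours, value 23) ; 15 nurse-hours left.
ICU: take in full, 8 nurse-hours for value 18 ; 7 left.
Fill the last 7 nurse-hours with part of ER: 7/14 of it earns 14.5.
Total value = 55.5.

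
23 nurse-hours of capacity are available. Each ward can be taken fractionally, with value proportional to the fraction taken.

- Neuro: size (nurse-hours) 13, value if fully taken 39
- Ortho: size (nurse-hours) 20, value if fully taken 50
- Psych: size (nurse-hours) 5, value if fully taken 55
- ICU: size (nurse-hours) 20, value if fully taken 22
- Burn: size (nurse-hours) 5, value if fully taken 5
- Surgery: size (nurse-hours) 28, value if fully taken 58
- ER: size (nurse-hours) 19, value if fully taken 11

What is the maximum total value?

Best value per unit of size first: Psych 55/5≈11, Neuro 39/13≈3, Ortho 50/20≈2.5, Surgery 58/28≈2.07, ICU 22/20≈1.1, Burn 5/5≈1, ER 11/19≈0.579.
Take all of Psych (5 nurse-hours, value 55) → 18 nurse-hours left.
All 13 nurse-hours of Neuro fit (value 39) → 5 remain.
5 nurse-hours left: a 5/20 share of Ortho gives 50×5/20 = 12.5.
Total value = 106.5.

106.5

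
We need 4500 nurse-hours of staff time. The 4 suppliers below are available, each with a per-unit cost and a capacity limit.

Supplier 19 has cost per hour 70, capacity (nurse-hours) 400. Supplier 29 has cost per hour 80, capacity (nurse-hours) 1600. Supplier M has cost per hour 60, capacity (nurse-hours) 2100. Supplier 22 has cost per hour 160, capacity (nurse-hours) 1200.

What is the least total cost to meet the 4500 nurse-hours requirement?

346000

Use suppliers in increasing cost order.
Supplier M (60): use full 2100 — 2400 nurse-hours to go.
Supplier 19 (70): use full 400 — 2000 nurse-hours to go.
Take 1600 from Supplier 29 at 80 — need 400 more.
Supplier 22 at 160: take 400 of its 1200 — requirement met.
Cost = 2100×60 + 400×70 + 1600×80 + 400×160 = 346000.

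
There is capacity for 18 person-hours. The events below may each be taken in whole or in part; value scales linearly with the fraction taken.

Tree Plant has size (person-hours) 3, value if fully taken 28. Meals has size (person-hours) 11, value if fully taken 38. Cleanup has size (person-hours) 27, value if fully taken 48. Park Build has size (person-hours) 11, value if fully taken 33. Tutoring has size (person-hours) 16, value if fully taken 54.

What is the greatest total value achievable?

79.5

Rank by value-to-size ratio: Tree Plant 28/3≈9.33, Meals 38/11≈3.45, Tutoring 54/16≈3.38, Park Build 33/11≈3, Cleanup 48/27≈1.78.
All 3 person-hours of Tree Plant fit (value 28) — 15 remain.
Take all of Meals (11 person-hours, value 38) — 4 person-hours left.
Only 4 person-hours remain; take 4/16 of Tutoring for value 54×4/16 = 13.5.
Total value = 79.5.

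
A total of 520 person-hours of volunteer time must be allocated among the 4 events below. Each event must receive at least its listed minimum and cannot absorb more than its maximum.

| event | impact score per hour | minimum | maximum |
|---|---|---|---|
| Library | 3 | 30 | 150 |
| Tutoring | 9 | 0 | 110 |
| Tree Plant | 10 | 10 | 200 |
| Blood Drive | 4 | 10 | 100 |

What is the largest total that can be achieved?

3720

Meeting every minimum uses 30+0+10+10 = 50 person-hours, leaving 470.
Order the events by impact score per hour: Tree Plant 10 > Tutoring 9 > Blood Drive 4 > Library 3.
Give Tree Plant 190 more to hit its cap of 200 ; 280 left.
Give Tutoring 110 more to hit its cap of 110 ; 170 left.
Give Blood Drive 90 more to hit its cap of 100 ; 80 left.
Library: +80 (room for 120) → 110. Pool exhausted.
Total = 3×110 + 9×110 + 10×200 + 4×100 = 3720.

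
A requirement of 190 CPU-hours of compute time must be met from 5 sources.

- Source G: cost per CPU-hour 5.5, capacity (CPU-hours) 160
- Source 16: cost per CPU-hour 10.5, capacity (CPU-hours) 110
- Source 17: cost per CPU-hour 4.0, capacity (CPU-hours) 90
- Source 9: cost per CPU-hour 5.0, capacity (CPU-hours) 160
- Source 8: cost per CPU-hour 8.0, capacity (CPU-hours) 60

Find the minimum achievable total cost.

860

Use sources in increasing cost order.
Take 90 from Source 17 at 4.0 — need 100 more.
Take 100 from Source 9 at 5.0 to finish.
Source G, Source 8, Source 16: unused.
Cost = 90×4.0 + 100×5.0 = 860.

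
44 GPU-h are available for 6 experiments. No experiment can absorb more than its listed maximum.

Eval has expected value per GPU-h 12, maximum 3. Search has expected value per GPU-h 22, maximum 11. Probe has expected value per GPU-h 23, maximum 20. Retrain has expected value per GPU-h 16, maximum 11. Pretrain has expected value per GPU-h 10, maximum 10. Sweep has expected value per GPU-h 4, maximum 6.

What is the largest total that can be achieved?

Highest expected value per GPU-h first: Probe 23 > Search 22 > Retrain 16 > Eval 12 > Pretrain 10 > Sweep 4.
Give Probe 20 to hit its cap of 20 → 24 left.
Search takes 11 to reach its cap of 11 → 13 left.
Retrain takes 11 to reach its cap of 11 → 2 left.
Eval: +2 (room for 3) → 2. Pool exhausted.
Total = 12×2 + 22×11 + 23×20 + 16×11 = 902.

902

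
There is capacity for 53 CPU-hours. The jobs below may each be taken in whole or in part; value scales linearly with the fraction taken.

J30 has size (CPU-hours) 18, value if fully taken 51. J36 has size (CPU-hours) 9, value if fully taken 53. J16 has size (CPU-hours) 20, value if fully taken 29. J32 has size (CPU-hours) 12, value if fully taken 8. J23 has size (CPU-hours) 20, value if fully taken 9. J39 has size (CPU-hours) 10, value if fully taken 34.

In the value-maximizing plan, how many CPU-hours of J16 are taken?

16

Best value per unit of size first: J36 53/9≈5.89, J39 34/10≈3.4, J30 51/18≈2.83, J16 29/20≈1.45, J32 8/12≈0.667, J23 9/20≈0.45.
J36: take in full, 9 CPU-hours for value 53 — 44 left.
J39: take in full, 10 CPU-hours for value 34 — 34 left.
J30: take in full, 18 CPU-hours for value 51 — 16 left.
Only 16 CPU-hours remain; take 16/20 of J16 for value 29×16/20 = 23.2.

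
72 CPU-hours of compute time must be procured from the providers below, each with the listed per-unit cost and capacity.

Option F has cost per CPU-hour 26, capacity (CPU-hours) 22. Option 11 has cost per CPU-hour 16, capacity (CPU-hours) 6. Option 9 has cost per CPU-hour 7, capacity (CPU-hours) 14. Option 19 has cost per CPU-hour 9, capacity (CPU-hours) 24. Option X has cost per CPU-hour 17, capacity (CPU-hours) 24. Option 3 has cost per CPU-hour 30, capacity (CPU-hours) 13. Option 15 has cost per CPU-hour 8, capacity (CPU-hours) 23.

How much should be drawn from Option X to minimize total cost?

5

Cheapest first:
Option 9 (7): use full 14 — 58 CPU-hours to go.
Take 23 from Option 15 at 8 — need 35 more.
Take 24 from Option 19 at 9 — need 11 more.
Option 11 (16): use full 6 — 5 CPU-hours to go.
Option X (17): take the remaining 5 — done.
Option F, Option 3: unused.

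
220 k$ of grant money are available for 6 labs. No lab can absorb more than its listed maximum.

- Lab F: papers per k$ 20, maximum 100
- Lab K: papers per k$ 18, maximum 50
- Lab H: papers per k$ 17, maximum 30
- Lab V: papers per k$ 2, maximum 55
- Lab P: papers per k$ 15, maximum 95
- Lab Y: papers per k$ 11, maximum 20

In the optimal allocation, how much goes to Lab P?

40

Order the labs by papers per k$: Lab F 20 > Lab K 18 > Lab H 17 > Lab P 15 > Lab Y 11 > Lab V 2.
Lab F: +100 to 100 (cap) — 120 left.
Lab K: +50 to 50 (cap) — 70 left.
Lab H: +30 to 30 (cap) — 40 left.
Lab P: +40 (room for 95) → 40. Pool exhausted.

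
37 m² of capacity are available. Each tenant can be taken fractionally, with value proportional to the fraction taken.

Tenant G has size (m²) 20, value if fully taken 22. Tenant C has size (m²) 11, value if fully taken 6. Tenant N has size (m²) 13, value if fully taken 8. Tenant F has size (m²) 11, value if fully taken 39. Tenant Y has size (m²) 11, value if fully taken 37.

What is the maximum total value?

Best value per unit of size first: Tenant F 39/11≈3.55, Tenant Y 37/11≈3.36, Tenant G 22/20≈1.1, Tenant N 8/13≈0.615, Tenant C 6/11≈0.545.
All 11 m² of Tenant F fit (value 39) → 26 remain.
All 11 m² of Tenant Y fit (value 37) → 15 remain.
Fill the last 15 m² with part of Tenant G: 15/20 of it earns 16.5.
Total value = 92.5.

92.5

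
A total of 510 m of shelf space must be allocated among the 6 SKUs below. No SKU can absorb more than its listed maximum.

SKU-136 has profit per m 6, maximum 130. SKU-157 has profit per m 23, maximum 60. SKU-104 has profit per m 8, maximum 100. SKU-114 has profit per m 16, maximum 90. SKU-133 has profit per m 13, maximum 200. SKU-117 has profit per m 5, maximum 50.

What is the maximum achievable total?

6580

Rank by profit per m: SKU-157 23 > SKU-114 16 > SKU-133 13 > SKU-104 8 > SKU-136 6 > SKU-117 5.
SKU-157 takes 60 to reach its cap of 60 ; 450 left.
Give SKU-114 90 to hit its cap of 90 ; 360 left.
Give SKU-133 200 to hit its cap of 200 ; 160 left.
Give SKU-104 100 to hit its cap of 100 ; 60 left.
Only 60 left; SKU-136 takes them to reach 60.
Total = 6×60 + 23×60 + 8×100 + 16×90 + 13×200 = 6580.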